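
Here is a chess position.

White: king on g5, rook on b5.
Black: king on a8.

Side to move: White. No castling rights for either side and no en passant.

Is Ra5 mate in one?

no

After Ra5: black king on a8; in check: yes, from the white rook on a5.
Black has 2 legal replies: Kb8, Kb7.
In check but a legal move exists → not checkmate.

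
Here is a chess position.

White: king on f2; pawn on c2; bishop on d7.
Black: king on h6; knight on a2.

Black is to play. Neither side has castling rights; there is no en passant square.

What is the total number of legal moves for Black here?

8

Black to move; king on h6.
In check: no.
Legal moves: Kh7, Kg7, Kg6, Kh5, Kg5, Nb4, Nc3, Nc1.
Count: 8.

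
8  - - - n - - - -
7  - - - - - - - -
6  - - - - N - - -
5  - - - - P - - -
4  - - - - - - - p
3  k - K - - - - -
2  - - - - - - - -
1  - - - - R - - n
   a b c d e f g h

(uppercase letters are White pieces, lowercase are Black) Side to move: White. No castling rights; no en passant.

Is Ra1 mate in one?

yes

After Ra1: black king on a3; in check: yes, from the white rook on a1.
King squares — a2: attacked by Ra1; b2: attacked by Kc3; b3: attacked by Kc3; a4: attacked by Ra1; b4: attacked by Kc3.
Black has no legal moves → checkmate.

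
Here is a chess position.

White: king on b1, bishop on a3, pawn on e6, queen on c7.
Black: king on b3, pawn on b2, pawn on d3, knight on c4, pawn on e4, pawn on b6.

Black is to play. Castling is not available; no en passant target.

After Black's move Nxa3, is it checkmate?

yes

After Nxa3: white king on b1; in check: yes, from the black knight on a3.
King squares — a1: attacked by Pb2; c1: attacked by Pb2; a2: attacked by Kb3; b2: attacked by Kb3; c2: attacked by Na3.
White has no legal moves → checkmate.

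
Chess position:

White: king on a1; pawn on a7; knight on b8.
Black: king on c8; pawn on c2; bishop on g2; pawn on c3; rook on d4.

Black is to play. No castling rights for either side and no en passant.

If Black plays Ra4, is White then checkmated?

After Ra4: white king on a1; in check: yes, from the black rook on a4.
King squares — b1: attacked by Pc2; a2: attacked by Ra4; b2: attacked by Pc3.
White has no legal moves → checkmate.

yes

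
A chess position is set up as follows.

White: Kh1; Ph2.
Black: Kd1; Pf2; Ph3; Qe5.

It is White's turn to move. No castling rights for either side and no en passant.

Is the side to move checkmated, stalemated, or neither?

stalemate

White to move; white king on h1.
In check: no.
King squares — g1: attacked by Pf2; g2: attacked by Ph3; h2: own pawn.
Legal moves for White: none.
Not in check and no legal moves → stalemate.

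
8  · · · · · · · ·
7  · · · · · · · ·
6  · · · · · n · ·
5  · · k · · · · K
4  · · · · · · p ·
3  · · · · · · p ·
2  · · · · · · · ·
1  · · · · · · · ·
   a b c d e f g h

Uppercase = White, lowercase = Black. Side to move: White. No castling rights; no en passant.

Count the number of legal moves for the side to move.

White to move; king on h5.
In check: yes, from the black knight on f6.
Legal moves: Kh6, Kg6, Kg5, Kh4.
Count: 4.

4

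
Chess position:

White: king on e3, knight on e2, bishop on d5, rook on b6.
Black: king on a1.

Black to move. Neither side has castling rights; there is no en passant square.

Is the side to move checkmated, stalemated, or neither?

Black to move; black king on a1.
In check: no.
King squares — b1: attacked by Rb6; a2: attacked by Bd5; b2: attacked by Rb6.
Legal moves for Black: none.
Not in check and no legal moves → stalemate.

stalemate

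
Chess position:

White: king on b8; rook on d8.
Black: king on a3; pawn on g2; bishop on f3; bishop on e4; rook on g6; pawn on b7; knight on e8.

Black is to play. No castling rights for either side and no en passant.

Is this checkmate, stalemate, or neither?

Black to move; black king on a3.
In check: no.
Legal moves for Black include: Ng7, Nc7, Nf6, Nd6, Rg8, Rg7, Rh6, Rf6, Re6, Rd6, Rc6, Rb6, Ra6, Rg5, Rg4, Rg3, Bc6, Bf5, ... (list truncated; more exist).
Black has legal moves and is not in check → neither.

neither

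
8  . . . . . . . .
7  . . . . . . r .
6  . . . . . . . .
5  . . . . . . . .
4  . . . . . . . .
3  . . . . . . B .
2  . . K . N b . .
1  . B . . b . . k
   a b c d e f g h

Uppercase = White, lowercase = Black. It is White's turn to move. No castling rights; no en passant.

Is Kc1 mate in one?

After Kc1: black king on h1; in check: no.
Black is not in check, so this cannot be checkmate.

no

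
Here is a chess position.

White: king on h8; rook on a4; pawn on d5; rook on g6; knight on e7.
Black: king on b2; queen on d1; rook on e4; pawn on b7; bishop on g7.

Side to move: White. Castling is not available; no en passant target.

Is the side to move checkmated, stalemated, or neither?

neither

White to move; white king on h8.
In check: yes, from the black bishop on g7.
Legal moves for White: Kg8, Kh7, Kxg7, Rxg7.
White is in check but has 4 legal moves → neither.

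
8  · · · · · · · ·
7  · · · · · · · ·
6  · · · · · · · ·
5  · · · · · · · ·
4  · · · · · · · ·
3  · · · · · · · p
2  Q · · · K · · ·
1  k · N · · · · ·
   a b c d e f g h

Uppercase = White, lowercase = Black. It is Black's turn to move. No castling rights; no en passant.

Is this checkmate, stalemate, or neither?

Black to move; black king on a1.
In check: yes, from the white queen on a2.
King squares — b1: attacked by Qa2; a2: attacked by Nc1; b2: attacked by Qa2.
Legal moves for Black: none.
In check with no legal moves → checkmate.

checkmate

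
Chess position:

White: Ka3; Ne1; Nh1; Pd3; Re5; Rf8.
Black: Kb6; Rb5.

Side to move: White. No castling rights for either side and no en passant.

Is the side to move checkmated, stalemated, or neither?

White to move; white king on a3.
In check: no.
Legal moves for White include: Rh8, Rg8, Rfe8, Rd8, Rc8, Rb8+, Ra8, Rf7, Rf6+, Rff5, Rf4, Rf3, Rf2, Rf1, Ree8, Re7, Re6+, Rh5, ... (list truncated; more exist).
White has legal moves and is not in check → neither.

neither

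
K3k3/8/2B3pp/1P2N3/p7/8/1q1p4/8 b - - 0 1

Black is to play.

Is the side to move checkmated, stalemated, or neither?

Black to move; black king on e8.
In check: yes, from the white bishop on c6.
Legal moves for Black: Kf8, Kd8, Ke7.
Black is in check but has 3 legal moves → neither.

neither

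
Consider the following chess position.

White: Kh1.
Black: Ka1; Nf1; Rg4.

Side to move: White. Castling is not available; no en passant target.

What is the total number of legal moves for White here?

0

White to move; king on h1.
In check: no.
Legal moves: none.
Count: 0.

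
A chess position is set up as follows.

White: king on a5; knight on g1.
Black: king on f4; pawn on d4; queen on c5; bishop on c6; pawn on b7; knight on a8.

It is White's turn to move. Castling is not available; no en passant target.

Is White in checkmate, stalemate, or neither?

White to move; white king on a5.
In check: yes, from the black queen on c5.
King squares — a4: attacked by Bc6; b4: attacked by Qc5; b5: attacked by Qc5; a6: attacked by Pb7; b6: attacked by Qc5.
Legal moves for White: none.
In check with no legal moves → checkmate.

checkmate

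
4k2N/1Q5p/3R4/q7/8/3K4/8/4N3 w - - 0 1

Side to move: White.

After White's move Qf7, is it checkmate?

yes

After Qf7: black king on e8; in check: yes, from the white queen on f7.
King squares — d7: attacked by Rd6; e7: attacked by Qf7; f7: attacked by Nh8; d8: attacked by Rd6; f8: attacked by Qf7.
Black has no legal moves → checkmate.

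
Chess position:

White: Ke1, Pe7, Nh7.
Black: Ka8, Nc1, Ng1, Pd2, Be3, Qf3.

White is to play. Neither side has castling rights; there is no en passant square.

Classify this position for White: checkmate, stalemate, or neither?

White to move; white king on e1.
In check: yes, from the black pawn on d2.
King squares — d1: attacked by Qf3; f1: attacked by Qf3; d2: attacked by Be3; e2: attacked by Nc1; f2: attacked by Be3.
Legal moves for White: none.
In check with no legal moves → checkmate.

checkmate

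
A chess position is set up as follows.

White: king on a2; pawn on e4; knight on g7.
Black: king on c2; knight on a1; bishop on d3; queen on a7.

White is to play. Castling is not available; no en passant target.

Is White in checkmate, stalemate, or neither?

White to move; white king on a2.
In check: yes, from the black queen on a7.
King squares — a1: attacked by Qa7; b1: attacked by Kc2; b2: attacked by Kc2; a3: attacked by Qa7; b3: attacked by Na1.
Legal moves for White: none.
In check with no legal moves → checkmate.

checkmate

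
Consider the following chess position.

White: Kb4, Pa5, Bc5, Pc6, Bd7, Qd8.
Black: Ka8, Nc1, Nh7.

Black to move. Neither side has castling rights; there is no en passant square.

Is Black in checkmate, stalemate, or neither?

checkmate

Black to move; black king on a8.
In check: yes, from the white queen on d8.
King squares — a7: attacked by Bc5; b7: attacked by Pc6; b8: attacked by Qd8.
Legal moves for Black: none.
In check with no legal moves → checkmate.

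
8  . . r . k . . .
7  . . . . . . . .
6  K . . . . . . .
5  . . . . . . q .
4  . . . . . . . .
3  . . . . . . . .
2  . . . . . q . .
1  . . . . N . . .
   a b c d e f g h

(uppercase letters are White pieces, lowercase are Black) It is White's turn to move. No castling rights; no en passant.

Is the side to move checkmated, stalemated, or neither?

neither

White to move; white king on a6.
In check: no.
Legal moves for White: Kb7, Nf3, Nd3, Ng2, Nc2.
White has 5 legal moves and is not in check → neither.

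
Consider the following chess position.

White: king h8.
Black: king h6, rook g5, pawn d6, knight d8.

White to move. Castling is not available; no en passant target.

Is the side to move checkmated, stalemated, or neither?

stalemate

White to move; white king on h8.
In check: no.
King squares — g7: attacked by Rg5; h7: attacked by Kh6; g8: attacked by Rg5.
Legal moves for White: none.
Not in check and no legal moves → stalemate.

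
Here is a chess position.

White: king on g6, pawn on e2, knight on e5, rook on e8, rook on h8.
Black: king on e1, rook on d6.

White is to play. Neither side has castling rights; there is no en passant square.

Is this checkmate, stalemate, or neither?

neither

White to move; white king on g6.
In check: yes, from the black rook on d6.
King squares — f5: available; g5: available; h5: available; f6: attacked by Rd6; h6: attacked by Rd6; f7: available; g7: available; h7: available.
Legal moves for White: Kh7, Kg7, Kf7, Kh5, Kg5, Kf5, Re6.
White is in check but has 7 legal moves → neither.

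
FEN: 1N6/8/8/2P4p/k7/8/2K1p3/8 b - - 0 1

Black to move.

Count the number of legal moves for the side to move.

Black to move; king on a4.
In check: no.
Legal moves: Kb5, Ka5, Kb4, Ka3, h4, e1=Q, e1=R, e1=B, e1=N+.
Count: 9.

9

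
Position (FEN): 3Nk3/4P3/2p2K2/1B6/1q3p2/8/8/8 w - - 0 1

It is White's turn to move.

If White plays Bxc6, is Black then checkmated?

yes

After Bxc6: black king on e8; in check: yes, from the white bishop on c6.
King squares — d7: attacked by Bc6; e7: attacked by Kf6; f7: attacked by Kf6; d8: attacked by Pe7; f8: attacked by Pe7.
Black has no legal moves → checkmate.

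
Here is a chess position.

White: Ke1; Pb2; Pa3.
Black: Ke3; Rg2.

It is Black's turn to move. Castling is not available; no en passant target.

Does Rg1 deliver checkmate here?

yes

After Rg1: white king on e1; in check: yes, from the black rook on g1.
King squares — d1: attacked by Rg1; f1: attacked by Rg1; d2: attacked by Ke3; e2: attacked by Ke3; f2: attacked by Ke3.
White has no legal moves → checkmate.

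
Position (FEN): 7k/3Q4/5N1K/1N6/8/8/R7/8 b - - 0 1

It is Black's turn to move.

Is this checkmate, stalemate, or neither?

stalemate

Black to move; black king on h8.
In check: no.
King squares — g7: attacked by Kh6; h7: attacked by Nf6; g8: attacked by Nf6.
Legal moves for Black: none.
Not in check and no legal moves → stalemate.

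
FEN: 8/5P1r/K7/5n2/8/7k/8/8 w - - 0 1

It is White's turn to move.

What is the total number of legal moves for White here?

White to move; king on a6.
In check: no.
Legal moves: Kb7, Ka7, Kb6, Kb5, Ka5, f8=Q, f8=R, f8=B, f8=N.
Count: 9.

9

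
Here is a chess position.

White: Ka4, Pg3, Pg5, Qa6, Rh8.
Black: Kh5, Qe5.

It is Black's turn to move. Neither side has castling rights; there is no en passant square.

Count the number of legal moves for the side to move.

Black to move; king on h5.
In check: yes, from the white rook on h8.
Legal moves: Kxg5, Kg4, Qxh8.
Count: 3.

3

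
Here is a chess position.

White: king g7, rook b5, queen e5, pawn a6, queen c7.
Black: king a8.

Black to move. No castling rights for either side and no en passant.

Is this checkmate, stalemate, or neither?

Black to move; black king on a8.
In check: no.
King squares — a7: attacked by Qc7; b7: attacked by Rb5; b8: attacked by Rb5.
Legal moves for Black: none.
Not in check and no legal moves → stalemate.

stalemate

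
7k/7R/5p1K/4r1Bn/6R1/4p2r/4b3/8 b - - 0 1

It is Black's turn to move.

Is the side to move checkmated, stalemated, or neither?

Black to move; black king on h8.
In check: yes, from the white rook on h7.
Legal moves for Black: Kg8.
Black is in check but has 1 legal move → neither.

neither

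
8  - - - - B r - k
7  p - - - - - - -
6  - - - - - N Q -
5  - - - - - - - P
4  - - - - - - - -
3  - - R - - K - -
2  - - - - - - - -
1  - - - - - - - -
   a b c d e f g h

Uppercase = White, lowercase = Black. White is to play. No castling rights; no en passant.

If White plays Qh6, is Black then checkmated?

After Qh6: black king on h8; in check: yes, from the white queen on h6.
King squares — g7: attacked by Qh6; h7: attacked by Nf6; g8: attacked by Nf6.
Black has no legal moves → checkmate.

yes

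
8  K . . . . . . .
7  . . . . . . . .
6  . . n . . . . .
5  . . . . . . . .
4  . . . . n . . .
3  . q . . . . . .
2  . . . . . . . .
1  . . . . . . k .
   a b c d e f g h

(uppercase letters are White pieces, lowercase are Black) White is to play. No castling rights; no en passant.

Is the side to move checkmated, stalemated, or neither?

White to move; white king on a8.
In check: no.
King squares — a7: attacked by Nc6; b7: attacked by Qb3; b8: attacked by Qb3.
Legal moves for White: none.
Not in check and no legal moves → stalemate.

stalemate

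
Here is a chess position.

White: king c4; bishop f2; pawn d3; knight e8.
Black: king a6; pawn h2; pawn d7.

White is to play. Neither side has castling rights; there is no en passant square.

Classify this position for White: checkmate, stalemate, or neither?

White to move; white king on c4.
In check: no.
Legal moves for White include: Ng7, Nc7+, Nf6, Nd6, Kd5, Kc5, Kd4, Kb4, Kc3, Kb3, Ba7, Bb6, Bc5, Bh4, Bd4, Bg3, Be3, Bg1, ... (list truncated; more exist).
White has legal moves and is not in check → neither.

neither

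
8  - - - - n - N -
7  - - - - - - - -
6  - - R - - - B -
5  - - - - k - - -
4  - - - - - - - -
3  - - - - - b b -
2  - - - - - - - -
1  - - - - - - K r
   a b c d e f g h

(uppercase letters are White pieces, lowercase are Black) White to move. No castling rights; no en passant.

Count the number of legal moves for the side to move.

White to move; king on g1.
In check: yes, from the black rook on h1.
Legal moves: none.
Count: 0.

0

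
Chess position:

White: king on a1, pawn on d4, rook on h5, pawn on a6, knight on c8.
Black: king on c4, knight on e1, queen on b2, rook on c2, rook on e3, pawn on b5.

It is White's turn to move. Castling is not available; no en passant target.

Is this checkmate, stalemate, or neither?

checkmate

White to move; white king on a1.
In check: yes, from the black queen on b2.
King squares — b1: attacked by Qb2; a2: attacked by Qb2; b2: attacked by Rc2.
Legal moves for White: none.
In check with no legal moves → checkmate.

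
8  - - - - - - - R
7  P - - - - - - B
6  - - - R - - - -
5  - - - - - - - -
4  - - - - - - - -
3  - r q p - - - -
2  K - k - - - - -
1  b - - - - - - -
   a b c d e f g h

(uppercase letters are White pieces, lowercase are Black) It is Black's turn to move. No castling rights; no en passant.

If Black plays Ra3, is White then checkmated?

yes

After Ra3: white king on a2; in check: yes, from the black rook on a3.
King squares — a1: attacked by Ra3; b1: attacked by Kc2; b2: attacked by Ba1; a3: attacked by Qc3; b3: attacked by Kc2.
White has no legal moves → checkmate.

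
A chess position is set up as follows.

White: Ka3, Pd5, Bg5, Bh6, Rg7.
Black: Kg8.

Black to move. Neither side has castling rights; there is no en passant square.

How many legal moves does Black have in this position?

Black to move; king on g8.
In check: yes, from the white rook on g7.
Legal moves: Kh8, Kf8.
Count: 2.

2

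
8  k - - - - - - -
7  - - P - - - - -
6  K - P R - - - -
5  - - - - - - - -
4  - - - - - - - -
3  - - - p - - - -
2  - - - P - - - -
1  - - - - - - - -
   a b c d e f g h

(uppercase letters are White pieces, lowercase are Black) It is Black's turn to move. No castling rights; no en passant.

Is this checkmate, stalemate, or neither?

stalemate

Black to move; black king on a8.
In check: no.
King squares — a7: attacked by Ka6; b7: attacked by Ka6; b8: attacked by Pc7.
Legal moves for Black: none.
Not in check and no legal moves → stalemate.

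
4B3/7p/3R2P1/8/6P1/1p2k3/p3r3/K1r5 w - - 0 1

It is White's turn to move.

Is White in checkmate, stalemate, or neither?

White to move; white king on a1.
In check: yes, from the black rook on c1.
King squares — b1: attacked by Rc1; a2: attacked by Re2; b2: attacked by Re2.
Legal moves for White: none.
In check with no legal moves → checkmate.

checkmate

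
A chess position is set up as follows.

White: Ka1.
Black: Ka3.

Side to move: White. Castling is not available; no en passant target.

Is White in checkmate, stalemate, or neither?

White to move; white king on a1.
In check: no.
Legal moves for White: Kb1.
White has 1 legal move and is not in check → neither.

neither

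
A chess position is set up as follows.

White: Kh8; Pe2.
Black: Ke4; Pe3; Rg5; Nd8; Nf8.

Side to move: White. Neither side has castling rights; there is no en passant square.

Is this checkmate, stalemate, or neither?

stalemate

White to move; white king on h8.
In check: no.
King squares — g7: attacked by Rg5; h7: attacked by Nf8; g8: attacked by Rg5.
Legal moves for White: none.
Not in check and no legal moves → stalemate.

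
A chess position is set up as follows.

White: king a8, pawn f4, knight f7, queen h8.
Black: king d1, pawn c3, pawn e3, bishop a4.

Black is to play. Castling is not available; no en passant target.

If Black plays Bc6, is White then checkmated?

no

After Bc6: white king on a8; in check: yes, from the black bishop on c6.
White has 2 legal replies: Kb8, Ka7.
In check but a legal move exists → not checkmate.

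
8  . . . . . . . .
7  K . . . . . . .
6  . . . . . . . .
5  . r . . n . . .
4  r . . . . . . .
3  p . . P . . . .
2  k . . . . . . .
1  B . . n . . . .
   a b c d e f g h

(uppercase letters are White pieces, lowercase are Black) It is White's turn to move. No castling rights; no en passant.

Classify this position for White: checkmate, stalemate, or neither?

White to move; white king on a7.
In check: yes, from the black rook on a4.
King squares — a6: attacked by Ra4; b6: attacked by Rb5; b7: attacked by Rb5; a8: attacked by Ra4; b8: attacked by Rb5.
Legal moves for White: none.
In check with no legal moves → checkmate.

checkmate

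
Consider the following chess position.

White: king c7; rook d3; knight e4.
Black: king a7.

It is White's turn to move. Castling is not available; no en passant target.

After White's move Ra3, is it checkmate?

yes

After Ra3: black king on a7; in check: yes, from the white rook on a3.
King squares — a6: attacked by Ra3; b6: attacked by Kc7; b7: attacked by Kc7; a8: attacked by Ra3; b8: attacked by Kc7.
Black has no legal moves → checkmate.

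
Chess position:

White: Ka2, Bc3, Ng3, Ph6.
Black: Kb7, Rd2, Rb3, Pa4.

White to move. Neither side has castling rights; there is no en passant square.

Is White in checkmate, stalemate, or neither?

neither

White to move; white king on a2.
In check: yes, from the black rook on d2.
King squares — a1: available; b1: attacked by Rb3; b2: attacked by Rd2; a3: attacked by Rb3; b3: attacked by Pa4.
Legal moves for White: Ka1, Bxd2, Bb2.
White is in check but has 3 legal moves → neither.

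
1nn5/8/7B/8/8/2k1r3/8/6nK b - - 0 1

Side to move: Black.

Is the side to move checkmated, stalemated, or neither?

Black to move; black king on c3.
In check: no.
Legal moves for Black include: Ne7, Na7, Nd6, Nb6, Nd7, Nc6, Na6, Re8, Re7, Re6, Re5, Re4, Rh3+, Rg3, Rf3, Rd3, Re2, Re1, ... (list truncated; more exist).
Black has legal moves and is not in check → neither.

neither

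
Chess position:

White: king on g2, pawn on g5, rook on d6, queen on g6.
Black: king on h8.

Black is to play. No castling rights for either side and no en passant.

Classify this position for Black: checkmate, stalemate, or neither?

Black to move; black king on h8.
In check: no.
King squares — g7: attacked by Qg6; h7: attacked by Qg6; g8: attacked by Qg6.
Legal moves for Black: none.
Not in check and no legal moves → stalemate.

stalemate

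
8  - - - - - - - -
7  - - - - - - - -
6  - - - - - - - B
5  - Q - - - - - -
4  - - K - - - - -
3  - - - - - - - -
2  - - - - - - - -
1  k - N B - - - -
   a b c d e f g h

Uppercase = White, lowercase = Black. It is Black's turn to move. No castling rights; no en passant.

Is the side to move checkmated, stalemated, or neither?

Black to move; black king on a1.
In check: no.
King squares — b1: attacked by Qb5; a2: attacked by Nc1; b2: attacked by Qb5.
Legal moves for Black: none.
Not in check and no legal moves → stalemate.

stalemate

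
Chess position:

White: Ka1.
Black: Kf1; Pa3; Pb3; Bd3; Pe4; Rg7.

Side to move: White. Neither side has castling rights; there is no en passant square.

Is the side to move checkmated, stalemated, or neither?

stalemate

White to move; white king on a1.
In check: no.
King squares — b1: attacked by Bd3; a2: attacked by Pb3; b2: attacked by Pa3.
Legal moves for White: none.
Not in check and no legal moves → stalemate.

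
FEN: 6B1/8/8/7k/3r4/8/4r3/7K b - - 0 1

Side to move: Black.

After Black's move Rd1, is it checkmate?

yes

After Rd1: white king on h1; in check: yes, from the black rook on d1.
King squares — g1: attacked by Rd1; g2: attacked by Re2; h2: attacked by Re2.
White has no legal moves → checkmate.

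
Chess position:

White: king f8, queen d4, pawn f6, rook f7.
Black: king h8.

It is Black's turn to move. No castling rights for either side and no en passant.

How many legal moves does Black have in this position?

Black to move; king on h8.
In check: no.
Legal moves: none.
Count: 0.

0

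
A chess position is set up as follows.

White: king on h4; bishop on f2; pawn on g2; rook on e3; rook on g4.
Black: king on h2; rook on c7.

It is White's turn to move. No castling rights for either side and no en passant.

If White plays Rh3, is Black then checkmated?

yes

After Rh3: black king on h2; in check: yes, from the white rook on h3.
King squares — g1: attacked by Bf2; h1: attacked by Rh3; g2: attacked by Rg4; g3: attacked by Bf2; h3: attacked by Pg2.
Black has no legal moves → checkmate.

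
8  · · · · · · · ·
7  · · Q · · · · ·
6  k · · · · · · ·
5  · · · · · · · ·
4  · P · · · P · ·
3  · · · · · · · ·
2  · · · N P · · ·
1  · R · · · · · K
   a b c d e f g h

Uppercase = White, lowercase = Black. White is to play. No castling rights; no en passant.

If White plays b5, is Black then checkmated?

yes

After b5: black king on a6; in check: yes, from the white pawn on b5.
King squares — a5: attacked by Qc7; b5: attacked by Rb1; b6: attacked by Qc7; a7: attacked by Qc7; b7: attacked by Qc7.
Black has no legal moves → checkmate.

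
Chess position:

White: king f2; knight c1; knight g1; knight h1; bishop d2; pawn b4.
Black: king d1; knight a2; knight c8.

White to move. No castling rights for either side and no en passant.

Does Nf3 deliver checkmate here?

After Nf3: black king on d1; in check: no.
Black is not in check, so this cannot be checkmate.

no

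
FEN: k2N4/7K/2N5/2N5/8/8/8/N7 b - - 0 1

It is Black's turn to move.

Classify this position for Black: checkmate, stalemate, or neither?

Black to move; black king on a8.
In check: no.
King squares — a7: attacked by Nc6; b7: attacked by Nc5; b8: attacked by Nc6.
Legal moves for Black: none.
Not in check and no legal moves → stalemate.

stalemate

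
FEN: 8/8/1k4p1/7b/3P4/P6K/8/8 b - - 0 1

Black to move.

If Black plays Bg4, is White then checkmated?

After Bg4: white king on h3; in check: yes, from the black bishop on g4.
White has 5 legal replies: Kh4, Kxg4, Kg3, Kh2, Kg2.
In check but a legal move exists → not checkmate.

no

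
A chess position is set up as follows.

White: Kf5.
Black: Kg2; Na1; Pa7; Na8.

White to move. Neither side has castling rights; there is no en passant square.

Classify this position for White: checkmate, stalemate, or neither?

White to move; white king on f5.
In check: no.
Legal moves for White: Kg6, Kf6, Ke6, Kg5, Ke5, Kg4, Kf4, Ke4.
White has 8 legal moves and is not in check → neither.

neither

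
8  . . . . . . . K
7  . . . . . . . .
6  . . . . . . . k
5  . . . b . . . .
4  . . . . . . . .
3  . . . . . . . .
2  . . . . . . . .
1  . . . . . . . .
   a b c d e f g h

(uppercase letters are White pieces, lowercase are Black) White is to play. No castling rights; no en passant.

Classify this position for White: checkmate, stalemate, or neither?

stalemate

White to move; white king on h8.
In check: no.
King squares — g7: attacked by Kh6; h7: attacked by Kh6; g8: attacked by Bd5.
Legal moves for White: none.
Not in check and no legal moves → stalemate.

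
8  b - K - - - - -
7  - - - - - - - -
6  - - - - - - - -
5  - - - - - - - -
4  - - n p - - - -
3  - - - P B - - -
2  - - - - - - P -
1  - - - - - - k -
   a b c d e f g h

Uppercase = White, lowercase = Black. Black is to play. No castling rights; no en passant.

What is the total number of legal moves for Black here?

Black to move; king on g1.
In check: yes, from the white bishop on e3.
Legal moves: Kh2, Kxg2, Kh1, Kf1, Nxe3, dxe3.
Count: 6.

6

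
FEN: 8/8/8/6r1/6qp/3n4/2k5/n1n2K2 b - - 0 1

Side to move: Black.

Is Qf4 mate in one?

After Qf4: white king on f1; in check: yes, from the black queen on f4.
King squares — e1: attacked by Nd3; g1: attacked by Rg5; e2: attacked by Nc1; f2: attacked by Nd3; g2: attacked by Rg5.
White has no legal moves → checkmate.

yes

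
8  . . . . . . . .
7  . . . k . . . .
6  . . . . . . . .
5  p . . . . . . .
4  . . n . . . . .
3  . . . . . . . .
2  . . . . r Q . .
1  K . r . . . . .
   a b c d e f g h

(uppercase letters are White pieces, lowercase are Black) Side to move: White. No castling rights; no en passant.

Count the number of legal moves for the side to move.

0

White to move; king on a1.
In check: yes, from the black rook on c1.
Legal moves: none.
Count: 0.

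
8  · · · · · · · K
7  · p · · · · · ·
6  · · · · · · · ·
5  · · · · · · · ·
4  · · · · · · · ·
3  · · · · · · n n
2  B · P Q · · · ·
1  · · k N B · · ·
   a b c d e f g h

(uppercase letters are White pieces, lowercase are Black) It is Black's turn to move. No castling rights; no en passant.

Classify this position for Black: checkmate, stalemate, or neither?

checkmate

Black to move; black king on c1.
In check: yes, from the white queen on d2.
King squares — b1: attacked by Ba2; d1: attacked by Qd2; b2: attacked by Nd1; c2: attacked by Qd2; d2: attacked by Be1.
Legal moves for Black: none.
In check with no legal moves → checkmate.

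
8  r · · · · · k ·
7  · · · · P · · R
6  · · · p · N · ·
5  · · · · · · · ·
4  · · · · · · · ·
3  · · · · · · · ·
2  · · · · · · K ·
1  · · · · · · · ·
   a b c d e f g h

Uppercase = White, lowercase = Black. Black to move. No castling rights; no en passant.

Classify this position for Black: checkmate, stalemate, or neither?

Black to move; black king on g8.
In check: yes, from the white knight on f6.
King squares — f7: attacked by Rh7; g7: attacked by Rh7; h7: attacked by Nf6; f8: attacked by Pe7; h8: attacked by Rh7.
Legal moves for Black: none.
In check with no legal moves → checkmate.

checkmate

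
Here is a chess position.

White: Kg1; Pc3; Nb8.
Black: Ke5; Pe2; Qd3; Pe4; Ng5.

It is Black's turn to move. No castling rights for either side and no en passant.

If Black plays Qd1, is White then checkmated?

After Qd1: white king on g1; in check: yes, from the black queen on d1.
White has 3 legal replies: Kh2, Kg2, Kf2.
In check but a legal move exists → not checkmate.

no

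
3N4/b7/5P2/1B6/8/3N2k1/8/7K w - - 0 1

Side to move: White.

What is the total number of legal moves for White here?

White to move; king on h1.
In check: no.
Legal moves: Nf7, Nb7, Ne6, Nc6, Be8, Bd7, Bc6, Ba6, Bc4, Ba4, Ne5, Nc5, Nf4, Nb4, Nf2, Nb2, Ne1, Nc1, f7.
Count: 19.

19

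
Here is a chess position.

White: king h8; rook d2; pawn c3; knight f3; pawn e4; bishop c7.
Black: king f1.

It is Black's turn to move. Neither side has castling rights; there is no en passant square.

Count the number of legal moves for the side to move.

Black to move; king on f1.
In check: no.
Legal moves: none.
Count: 0.

0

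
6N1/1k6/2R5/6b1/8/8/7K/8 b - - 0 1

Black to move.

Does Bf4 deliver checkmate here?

no

After Bf4: white king on h2; in check: yes, from the black bishop on f4.
White has 4 legal replies: Kh3, Kg2, Kh1, Kg1.
In check but a legal move exists → not checkmate.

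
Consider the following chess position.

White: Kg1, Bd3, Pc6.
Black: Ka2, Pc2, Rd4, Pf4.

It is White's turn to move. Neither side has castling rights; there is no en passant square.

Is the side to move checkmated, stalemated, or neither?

White to move; white king on g1.
In check: no.
Legal moves for White: Bh7, Bg6, Ba6, Bf5, Bb5, Be4, Bc4+, Be2, Bxc2, Bf1, Kh2, Kg2, Kf2, Kh1, Kf1, c7.
White has 16 legal moves and is not in check → neither.

neither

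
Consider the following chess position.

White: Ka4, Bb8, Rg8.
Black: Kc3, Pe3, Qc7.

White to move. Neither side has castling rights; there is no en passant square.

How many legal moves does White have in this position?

16

White to move; king on a4.
In check: no.
Legal moves: Rh8, Rf8, Re8, Rd8, Rc8, Rg7, Rg6, Rg5, Rg4, Rg3, Rg2, Rg1, Bxc7, Ba7, Kb5, Ka3.
Count: 16.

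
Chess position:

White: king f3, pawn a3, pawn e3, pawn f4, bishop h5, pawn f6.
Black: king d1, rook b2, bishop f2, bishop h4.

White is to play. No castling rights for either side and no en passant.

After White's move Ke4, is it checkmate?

no

After Ke4: black king on d1; in check: yes, from the white bishop on h5.
Black has 5 legal replies: Kd2, Kc2, Ke1, Kc1, Re2.
In check but a legal move exists → not checkmate.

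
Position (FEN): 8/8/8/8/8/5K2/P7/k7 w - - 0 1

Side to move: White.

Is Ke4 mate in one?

no

After Ke4: black king on a1; in check: no.
Black is not in check, so this cannot be checkmate.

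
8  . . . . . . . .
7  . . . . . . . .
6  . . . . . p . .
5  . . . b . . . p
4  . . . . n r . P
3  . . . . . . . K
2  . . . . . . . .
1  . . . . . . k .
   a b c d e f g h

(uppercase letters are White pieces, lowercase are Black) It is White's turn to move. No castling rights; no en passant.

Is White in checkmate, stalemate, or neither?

White to move; white king on h3.
In check: no.
King squares — g2: attacked by Kg1; h2: attacked by Kg1; g3: attacked by Ne4; g4: attacked by Rf4; h4: own pawn.
Legal moves for White: none.
Not in check and no legal moves → stalemate.

stalemate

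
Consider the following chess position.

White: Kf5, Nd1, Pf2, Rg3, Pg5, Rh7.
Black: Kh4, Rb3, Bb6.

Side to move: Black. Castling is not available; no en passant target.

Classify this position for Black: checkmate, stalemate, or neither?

checkmate

Black to move; black king on h4.
In check: yes, from the white rook on h7.
King squares — g3: attacked by Pf2; h3: attacked by Rg3; g4: attacked by Rg3; g5: attacked by Rg3; h5: attacked by Rh7.
Legal moves for Black: none.
In check with no legal moves → checkmate.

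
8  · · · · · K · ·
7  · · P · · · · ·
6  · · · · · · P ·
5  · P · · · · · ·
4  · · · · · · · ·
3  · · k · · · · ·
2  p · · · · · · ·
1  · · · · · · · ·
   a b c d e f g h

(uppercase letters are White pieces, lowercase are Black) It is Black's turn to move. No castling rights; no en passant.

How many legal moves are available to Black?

12

Black to move; king on c3.
In check: no.
Legal moves: Kd4, Kc4, Kb4, Kd3, Kb3, Kd2, Kc2, Kb2, a1=Q, a1=R, a1=B, a1=N.
Count: 12.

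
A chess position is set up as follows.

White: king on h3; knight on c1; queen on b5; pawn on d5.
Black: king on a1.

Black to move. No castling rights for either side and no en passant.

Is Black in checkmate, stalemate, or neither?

stalemate

Black to move; black king on a1.
In check: no.
King squares — b1: attacked by Qb5; a2: attacked by Nc1; b2: attacked by Qb5.
Legal moves for Black: none.
Not in check and no legal moves → stalemate.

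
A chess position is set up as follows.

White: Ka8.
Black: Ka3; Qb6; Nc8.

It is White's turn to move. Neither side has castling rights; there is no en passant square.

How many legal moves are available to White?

White to move; king on a8.
In check: no.
Legal moves: none.
Count: 0.

0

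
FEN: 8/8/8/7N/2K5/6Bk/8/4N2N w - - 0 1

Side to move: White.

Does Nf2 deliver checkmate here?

yes

After Nf2: black king on h3; in check: yes, from the white knight on f2.
King squares — g2: attacked by Ne1; h2: attacked by Bg3; g3: attacked by Nh5; g4: attacked by Nf2; h4: attacked by Bg3.
Black has no legal moves → checkmate.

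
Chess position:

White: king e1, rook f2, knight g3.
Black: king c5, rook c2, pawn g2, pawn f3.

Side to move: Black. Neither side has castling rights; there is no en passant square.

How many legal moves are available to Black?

20

Black to move; king on c5.
In check: no.
Legal moves: Kd6, Kc6, Kb6, Kd5, Kb5, Kd4, Kc4, Kb4, Rc4, Rc3, Rxf2, Re2+, Rd2, Rb2, Ra2, Rc1+, g1=Q+, g1=R+, g1=B, g1=N.
Count: 20.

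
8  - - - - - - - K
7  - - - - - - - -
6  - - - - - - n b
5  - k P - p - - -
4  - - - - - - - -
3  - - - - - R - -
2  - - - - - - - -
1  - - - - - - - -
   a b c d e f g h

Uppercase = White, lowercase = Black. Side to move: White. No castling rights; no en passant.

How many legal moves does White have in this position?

White to move; king on h8.
In check: yes, from the black knight on g6.
Legal moves: Kg8, Kh7.
Count: 2.

2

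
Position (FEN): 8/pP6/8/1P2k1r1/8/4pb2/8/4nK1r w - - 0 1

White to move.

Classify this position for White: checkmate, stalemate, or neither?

checkmate

White to move; white king on f1.
In check: yes, from the black rook on h1.
King squares — e1: attacked by Rh1; g1: attacked by Rh1; e2: attacked by Bf3; f2: attacked by Pe3; g2: attacked by Ne1.
Legal moves for White: none.
In check with no legal moves → checkmate.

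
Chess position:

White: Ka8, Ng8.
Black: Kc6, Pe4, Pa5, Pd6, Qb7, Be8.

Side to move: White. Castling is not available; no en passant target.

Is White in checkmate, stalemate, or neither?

White to move; white king on a8.
In check: yes, from the black queen on b7.
King squares — a7: attacked by Qb7; b7: attacked by Kc6; b8: attacked by Qb7.
Legal moves for White: none.
In check with no legal moves → checkmate.

checkmate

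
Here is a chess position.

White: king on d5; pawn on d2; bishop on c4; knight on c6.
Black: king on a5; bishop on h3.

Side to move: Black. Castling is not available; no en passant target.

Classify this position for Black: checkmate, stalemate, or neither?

Black to move; black king on a5.
In check: yes, from the white knight on c6.
Legal moves for Black: Kb6, Ka4.
Black is in check but has 2 legal moves → neither.

neither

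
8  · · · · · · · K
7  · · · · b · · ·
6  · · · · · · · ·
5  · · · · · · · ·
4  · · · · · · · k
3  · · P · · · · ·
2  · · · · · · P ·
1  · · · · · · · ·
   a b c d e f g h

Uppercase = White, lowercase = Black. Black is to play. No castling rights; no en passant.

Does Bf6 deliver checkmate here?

After Bf6: white king on h8; in check: yes, from the black bishop on f6.
White has 2 legal replies: Kg8, Kh7.
In check but a legal move exists → not checkmate.

no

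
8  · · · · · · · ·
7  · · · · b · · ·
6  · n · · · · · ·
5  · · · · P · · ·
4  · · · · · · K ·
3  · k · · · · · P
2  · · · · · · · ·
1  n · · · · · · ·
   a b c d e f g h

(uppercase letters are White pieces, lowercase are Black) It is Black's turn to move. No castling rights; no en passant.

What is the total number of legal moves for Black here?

24

Black to move; king on b3.
In check: no.
Legal moves: Bf8, Bd8, Bf6, Bd6, Bg5, Bc5, Bh4, Bb4, Ba3, Nc8, Na8, Nd7, Nd5, Nc4, Na4, Kc4, Kb4, Ka4, Kc3, Ka3, Kc2, Kb2, Ka2, Nc2.
Count: 24.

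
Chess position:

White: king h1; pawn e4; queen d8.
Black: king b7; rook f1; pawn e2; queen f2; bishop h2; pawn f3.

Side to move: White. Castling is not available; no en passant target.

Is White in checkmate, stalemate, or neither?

White to move; white king on h1.
In check: yes, from the black rook on f1.
King squares — g1: attacked by Rf1; g2: attacked by Qf2; h2: attacked by Qf2.
Legal moves for White: none.
In check with no legal moves → checkmate.

checkmate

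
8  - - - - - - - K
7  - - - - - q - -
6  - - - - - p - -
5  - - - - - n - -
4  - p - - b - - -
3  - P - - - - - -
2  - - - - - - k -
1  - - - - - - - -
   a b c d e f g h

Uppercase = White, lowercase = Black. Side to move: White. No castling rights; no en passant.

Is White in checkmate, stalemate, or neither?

stalemate

White to move; white king on h8.
In check: no.
King squares — g7: attacked by Nf5; h7: attacked by Qf7; g8: attacked by Qf7.
Legal moves for White: none.
Not in check and no legal moves → stalemate.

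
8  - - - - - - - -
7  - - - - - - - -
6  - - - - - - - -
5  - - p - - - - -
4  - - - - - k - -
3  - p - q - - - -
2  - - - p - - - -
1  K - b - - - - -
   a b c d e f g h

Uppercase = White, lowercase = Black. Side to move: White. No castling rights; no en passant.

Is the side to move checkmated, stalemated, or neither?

White to move; white king on a1.
In check: no.
King squares — b1: attacked by Qd3; a2: attacked by Pb3; b2: attacked by Bc1.
Legal moves for White: none.
Not in check and no legal moves → stalemate.

stalemate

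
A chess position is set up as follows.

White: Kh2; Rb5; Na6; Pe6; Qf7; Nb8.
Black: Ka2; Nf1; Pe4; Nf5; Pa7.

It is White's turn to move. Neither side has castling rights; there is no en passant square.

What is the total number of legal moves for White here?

White to move; king on h2.
In check: yes, from the black knight on f1.
Legal moves: Kh3, Kg2, Kh1, Kg1.
Count: 4.

4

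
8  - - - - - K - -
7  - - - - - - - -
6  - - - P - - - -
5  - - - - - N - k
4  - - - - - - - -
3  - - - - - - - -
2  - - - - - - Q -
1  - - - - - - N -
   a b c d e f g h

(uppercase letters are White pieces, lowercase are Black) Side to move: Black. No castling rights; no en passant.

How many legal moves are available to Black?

0

Black to move; king on h5.
In check: no.
Legal moves: none.
Count: 0.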